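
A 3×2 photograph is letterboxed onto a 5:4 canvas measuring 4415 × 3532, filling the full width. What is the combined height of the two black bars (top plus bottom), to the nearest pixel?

Content height = 4415 × 2/3 ≈ 2943.33 px.
Leftover height: 3532 − 2943.33 = 588.67 px.

589 px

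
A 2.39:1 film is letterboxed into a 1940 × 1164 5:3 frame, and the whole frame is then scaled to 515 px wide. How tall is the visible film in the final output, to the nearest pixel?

215 px

At 1940×1164 the film is width-limited, so height = 1940 / 2.390 ≈ 811.72 px.
Scaling 1940 → 515 is ×0.2655, so the height becomes 811.72 × 0.2655 ≈ 215.48 px.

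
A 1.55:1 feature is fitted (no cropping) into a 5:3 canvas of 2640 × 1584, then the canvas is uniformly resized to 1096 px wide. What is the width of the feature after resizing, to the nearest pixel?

Fitted into 2640×1584, the feature spans the height; its width is 1584 × 1.550 ≈ 2455.20 px.
The frame scales by 1096/2640 = 0.4152; 2455.20 × 0.4152 ≈ 1019.28 px.

1019 px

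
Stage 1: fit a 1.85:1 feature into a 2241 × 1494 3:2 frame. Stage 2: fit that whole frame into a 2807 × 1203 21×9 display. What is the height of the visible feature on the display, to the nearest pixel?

975 px

Inside the 2241×1494 canvas the feature is width-limited at 2241.00 × 1211.35.
The 3:2 canvas is height-limited in 2807×1203, giving 1804.50 × 1203.00; scale factor 0.8052.
The feature scales with it: height 1211.35 × 0.8052 ≈ 975.41.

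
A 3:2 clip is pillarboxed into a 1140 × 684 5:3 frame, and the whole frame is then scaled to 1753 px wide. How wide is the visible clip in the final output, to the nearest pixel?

1578 px

At 1140×684 the clip is height-limited, so width = 684 × 3/2 ≈ 1026.00 px.
Resizing to 1753 px wide multiplies everything by 1.5377: 1026.00 → 1577.70 px.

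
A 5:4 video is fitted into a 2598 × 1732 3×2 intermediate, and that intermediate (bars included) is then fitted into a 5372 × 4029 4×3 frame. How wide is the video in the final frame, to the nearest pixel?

4477 px

First fit — 5:4 into 2598×1732 spans the height: 2165.00 × 1732.00.
Second fit — the 3×2 canvas into 5372×4029 spans the width: 5372.00 × 3581.33 (×2.0677 from 2598×1732).
So the video's width is 2165.00 × 2.0677 ≈ 4476.67.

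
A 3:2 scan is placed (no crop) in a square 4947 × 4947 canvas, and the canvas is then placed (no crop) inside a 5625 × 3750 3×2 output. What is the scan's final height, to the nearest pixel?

2500 px

Inside the 4947×4947 canvas the scan is width-limited at 4947.00 × 3298.00.
The square canvas is height-limited in 5625×3750, giving 3750.00 × 3750.00; scale factor 0.7580.
The scan scales with it: height 3298.00 × 0.7580 ≈ 2500.00.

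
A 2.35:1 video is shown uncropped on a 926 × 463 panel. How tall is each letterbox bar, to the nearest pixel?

Since 2.350 > 2.000, the video is width-limited.
Content height = 926 / 2.350 ≈ 394.04 px.
Leftover height: 463 − 394.04 = 68.96 px → 34.48 each side.

34 px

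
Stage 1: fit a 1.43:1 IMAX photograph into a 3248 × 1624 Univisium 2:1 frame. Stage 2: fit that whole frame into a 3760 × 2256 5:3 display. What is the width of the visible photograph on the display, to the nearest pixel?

First fit — 1.43:1 IMAX into 3248×1624 spans the height: 2322.32 × 1624.00.
The Univisium 2:1 canvas is width-limited in 3760×2256, giving 3760.00 × 1880.00; scale factor 1.1576.
So the photograph's width is 2322.32 × 1.1576 ≈ 2688.40.

2688 px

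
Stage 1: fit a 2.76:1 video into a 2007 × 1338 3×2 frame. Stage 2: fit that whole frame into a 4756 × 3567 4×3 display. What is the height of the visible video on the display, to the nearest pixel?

1723 px

Inside the 2007×1338 canvas the video is width-limited at 2007.00 × 727.17.
3×2 in 4756×3567: fills the width, so the intermediate becomes 4756.00 × 3170.67 — a scale of ×2.3697.
Applying the same ×2.3697: 727.17 → 1723.19.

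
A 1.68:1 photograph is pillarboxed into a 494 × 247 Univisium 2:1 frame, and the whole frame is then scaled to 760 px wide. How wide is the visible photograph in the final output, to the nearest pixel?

Fitted into 494×247, the photograph spans the height; its width is 247 × 1.680 ≈ 414.96 px.
Scaling 494 → 760 is ×1.5385, so the width becomes 414.96 × 1.5385 ≈ 638.40 px.

638 px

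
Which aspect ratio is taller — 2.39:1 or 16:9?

2.39 and 16:9 = 1.778; 2.39 > 1.778. The smaller width-to-height ratio is the taller frame.

16:9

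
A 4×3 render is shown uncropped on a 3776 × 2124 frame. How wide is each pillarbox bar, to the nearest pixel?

4×3 (1.333) < 16:9 (1.778), so the render fills the height.
That makes the image 2832.00 px wide (2124 × 4/3).
Leftover width: 3776 − 2832.00 = 944.00 px → 472.00 each side.

472 px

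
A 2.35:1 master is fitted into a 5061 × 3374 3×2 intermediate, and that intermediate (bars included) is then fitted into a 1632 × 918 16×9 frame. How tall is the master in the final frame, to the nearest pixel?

Inside the 5061×3374 canvas the master is width-limited at 5061.00 × 2153.62.
The 3×2 canvas is height-limited in 1632×918, giving 1377.00 × 918.00; scale factor 0.2721.
So the master's height is 2153.62 × 0.2721 ≈ 585.96.

586 px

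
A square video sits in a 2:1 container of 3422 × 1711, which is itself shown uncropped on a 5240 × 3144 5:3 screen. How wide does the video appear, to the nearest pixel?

First fit — square into 3422×1711 spans the height: 1711.00 × 1711.00.
Second fit — the 2:1 canvas into 5240×3144 spans the width: 5240.00 × 2620.00 (×1.5313 from 3422×1711).
Applying the same ×1.5313: 1711.00 → 2620.00.

2620 px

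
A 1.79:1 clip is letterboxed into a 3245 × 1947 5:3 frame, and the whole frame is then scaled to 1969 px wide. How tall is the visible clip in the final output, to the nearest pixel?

At 3245×1947 the clip is width-limited, so height = 3245 / 1.790 ≈ 1812.85 px.
The frame scales by 1969/3245 = 0.6068; 1812.85 × 0.6068 ≈ 1100.00 px.

1100 px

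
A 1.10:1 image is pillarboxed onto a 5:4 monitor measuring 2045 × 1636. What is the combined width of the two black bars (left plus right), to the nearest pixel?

Since 1.100 < 1.250, the image is height-limited.
Content width = 1636 × 1.100 ≈ 1799.60 px.
2045 − 1799.60 = 245.40 px of bars.

245 px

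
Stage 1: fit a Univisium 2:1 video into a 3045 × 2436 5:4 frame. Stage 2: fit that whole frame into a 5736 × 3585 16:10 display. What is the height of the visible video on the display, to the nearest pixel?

2241 px

Univisium 2:1 in 3045×2436: fills the width, so the video is 3045.00 × 1522.50.
The 5:4 canvas is height-limited in 5736×3585, giving 4481.25 × 3585.00; scale factor 1.4717.
So the video's height is 1522.50 × 1.4717 ≈ 2240.62.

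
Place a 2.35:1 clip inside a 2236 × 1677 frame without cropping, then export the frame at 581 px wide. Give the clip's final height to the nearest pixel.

Fitted into 2236×1677, the clip spans the width; its height is 2236 / 2.350 ≈ 951.49 px.
The frame scales by 581/2236 = 0.2598; 951.49 × 0.2598 ≈ 247.23 px.

247 px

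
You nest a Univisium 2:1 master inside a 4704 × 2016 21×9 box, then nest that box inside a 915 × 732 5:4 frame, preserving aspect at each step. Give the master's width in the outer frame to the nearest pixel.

784 px

Univisium 2:1 in 4704×2016: fills the height, so the master is 4032.00 × 2016.00.
Second fit — the 21×9 canvas into 915×732 spans the width: 915.00 × 392.14 (×0.1945 from 4704×2016).
Applying the same ×0.1945: 4032.00 → 784.29.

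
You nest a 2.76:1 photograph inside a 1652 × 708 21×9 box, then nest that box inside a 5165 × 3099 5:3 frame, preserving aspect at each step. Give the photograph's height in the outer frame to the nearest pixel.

Inside the 1652×708 canvas the photograph is width-limited at 1652.00 × 598.55.
21×9 in 5165×3099: fills the width, so the intermediate becomes 5165.00 × 2213.57 — a scale of ×3.1265.
The photograph scales with it: height 598.55 × 3.1265 ≈ 1871.38.

1871 px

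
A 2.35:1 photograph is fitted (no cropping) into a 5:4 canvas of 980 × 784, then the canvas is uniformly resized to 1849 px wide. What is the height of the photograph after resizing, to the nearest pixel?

787 px

In the 980×784 frame the photograph fills the width: height = 980 / 2.350 ≈ 417.02 px.
Scaling 980 → 1849 is ×1.8867, so the height becomes 417.02 × 1.8867 ≈ 786.81 px.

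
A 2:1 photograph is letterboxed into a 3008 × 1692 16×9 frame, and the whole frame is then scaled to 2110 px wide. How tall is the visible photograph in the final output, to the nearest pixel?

At 3008×1692 the photograph is width-limited, so height = 3008 × 1/2 ≈ 1504.00 px.
Scaling 3008 → 2110 is ×0.7015, so the height becomes 1504.00 × 0.7015 ≈ 1055.00 px.

1055 px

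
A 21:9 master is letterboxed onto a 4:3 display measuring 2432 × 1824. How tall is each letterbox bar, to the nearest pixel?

391 px

21:9 (2.333) > 4:3 (1.333), so the master fills the width.
Content height = 2432 × 9/21 ≈ 1042.29 px.
1824 − 1042.29 = 781.71 px of bars (390.86 each).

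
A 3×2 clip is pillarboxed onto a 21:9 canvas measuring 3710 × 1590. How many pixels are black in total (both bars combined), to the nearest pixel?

Since 1.500 < 2.333, the clip is height-limited.
The clip is 1590 × 3/2 ≈ 2385.0000 px wide.
Leftover width: 3710 − 2385.0000 = 1325.0000 px.
Bar area = 1325.0000 × 1590 ≈ 2106750 px.

2106750 pixels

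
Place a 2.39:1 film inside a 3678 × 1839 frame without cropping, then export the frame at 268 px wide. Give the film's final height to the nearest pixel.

112 px

At 3678×1839 the film is width-limited, so height = 3678 / 2.390 ≈ 1538.91 px.
Scaling 3678 → 268 is ×0.0729, so the height becomes 1538.91 × 0.0729 ≈ 112.13 px.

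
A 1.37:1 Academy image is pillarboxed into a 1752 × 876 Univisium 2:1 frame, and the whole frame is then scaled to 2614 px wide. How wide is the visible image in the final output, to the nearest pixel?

In the 1752×876 frame the image fills the height: width = 876 × 1.370 ≈ 1200.12 px.
Scaling 1752 → 2614 is ×1.4920, so the width becomes 1200.12 × 1.4920 ≈ 1790.59 px.

1791 px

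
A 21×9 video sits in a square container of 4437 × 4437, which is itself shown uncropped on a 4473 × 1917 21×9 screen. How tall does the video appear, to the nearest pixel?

822 px

21×9 in 4437×4437: fills the width, so the video is 4437.00 × 1901.57.
Second fit — the square canvas into 4473×1917 spans the height: 1917.00 × 1917.00 (×0.4320 from 4437×4437).
So the video's height is 1901.57 × 0.4320 ≈ 821.57.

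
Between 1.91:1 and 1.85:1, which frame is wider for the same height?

1.91 and 1.85; 1.91 > 1.85.

1.91:1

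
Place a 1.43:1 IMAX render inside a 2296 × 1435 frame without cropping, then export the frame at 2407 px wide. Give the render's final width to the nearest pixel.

In the 2296×1435 frame the render fills the height: width = 1435 × 1.430 ≈ 2052.05 px.
Scaling 2296 → 2407 is ×1.0483, so the width becomes 2052.05 × 1.0483 ≈ 2151.26 px.

2151 px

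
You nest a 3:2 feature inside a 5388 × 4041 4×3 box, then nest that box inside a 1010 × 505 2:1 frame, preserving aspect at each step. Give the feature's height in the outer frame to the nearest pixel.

449 px

3:2 in 5388×4041: fills the width, so the feature is 5388.00 × 3592.00.
Second fit — the 4×3 canvas into 1010×505 spans the height: 673.33 × 505.00 (×0.1250 from 5388×4041).
The feature scales with it: height 3592.00 × 0.1250 ≈ 448.89.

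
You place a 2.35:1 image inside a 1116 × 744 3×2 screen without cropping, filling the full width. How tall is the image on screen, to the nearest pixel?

Content height = 1116 / 2.350 ≈ 474.89 px.

475 px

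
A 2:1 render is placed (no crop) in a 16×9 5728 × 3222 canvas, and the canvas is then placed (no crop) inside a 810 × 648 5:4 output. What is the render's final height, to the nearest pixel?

First fit — 2:1 into 5728×3222 spans the width: 5728.00 × 2864.00.
Second fit — the 16×9 canvas into 810×648 spans the width: 810.00 × 455.62 (×0.1414 from 5728×3222).
The render scales with it: height 2864.00 × 0.1414 ≈ 405.00.

405 px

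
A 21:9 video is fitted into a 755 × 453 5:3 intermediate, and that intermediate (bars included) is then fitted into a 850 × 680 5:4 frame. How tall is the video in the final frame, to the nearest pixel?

364 px

First fit — 21:9 into 755×453 spans the width: 755.00 × 323.57.
Second fit — the 5:3 canvas into 850×680 spans the width: 850.00 × 510.00 (×1.1258 from 755×453).
Applying the same ×1.1258: 323.57 → 364.29.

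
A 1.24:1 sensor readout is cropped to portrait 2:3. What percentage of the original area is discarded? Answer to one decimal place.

46.2%

portrait 2:3 is narrower than 1.24:1, so the crop keeps the full height and trims the width.
(0.667)/(1.240) ≈ 0.538 of the area survives, leaving 46.24% discarded.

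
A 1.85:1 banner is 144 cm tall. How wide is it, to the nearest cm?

Width = 144 × 1.850 = 266.40.

266 cm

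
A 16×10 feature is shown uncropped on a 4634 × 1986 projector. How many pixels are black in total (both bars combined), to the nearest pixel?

16×10 is narrower than 21:9, so it spans the full height.
That makes the image 3177.6000 px wide (1986 × 16/10).
4634 − 3177.6000 = 1456.4000 px of bars.
Across the 1986-px span: 1456.4000 × 1986 ≈ 2892410 px.

2892410 pixels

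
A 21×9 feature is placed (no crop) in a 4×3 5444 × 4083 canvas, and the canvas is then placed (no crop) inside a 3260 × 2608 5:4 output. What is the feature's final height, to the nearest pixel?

First fit — 21×9 into 5444×4083 spans the width: 5444.00 × 2333.14.
Second fit — the 4×3 canvas into 3260×2608 spans the width: 3260.00 × 2445.00 (×0.5988 from 5444×4083).
Applying the same ×0.5988: 2333.14 → 1397.14.

1397 px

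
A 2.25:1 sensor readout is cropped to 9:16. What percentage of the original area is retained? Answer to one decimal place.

25.0%

Going from 2.25:1 to 9:16 means cutting width while keeping height.
Fraction kept = (0.562)/(2.250) ≈ 25.00%.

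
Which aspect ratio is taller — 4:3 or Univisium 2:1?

4:3 = 1.333 and Univisium 2:1 = 2; 2 > 1.333. The smaller width-to-height ratio is the taller frame.

4:3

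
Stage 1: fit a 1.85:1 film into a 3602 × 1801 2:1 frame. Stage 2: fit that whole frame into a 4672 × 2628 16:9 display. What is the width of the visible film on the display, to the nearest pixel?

First fit — 1.85:1 into 3602×1801 spans the height: 3331.85 × 1801.00.
The 2:1 canvas is width-limited in 4672×2628, giving 4672.00 × 2336.00; scale factor 1.2971.
So the film's width is 3331.85 × 1.2971 ≈ 4321.60.

4322 px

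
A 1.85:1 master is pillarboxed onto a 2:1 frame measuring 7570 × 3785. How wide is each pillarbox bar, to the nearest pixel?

1.85:1 (1.850) < 2:1 (2.000), so the master fills the height.
Content width = 3785 × 1.850 ≈ 7002.25 px.
7570 − 7002.25 = 567.75 px of bars (283.88 each).

284 px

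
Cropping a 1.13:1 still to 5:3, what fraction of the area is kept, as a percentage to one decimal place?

Going from 1.13:1 to 5:3 means cutting height while keeping width.
(1.130)/(1.667) ≈ 0.678 of the area survives.

67.8%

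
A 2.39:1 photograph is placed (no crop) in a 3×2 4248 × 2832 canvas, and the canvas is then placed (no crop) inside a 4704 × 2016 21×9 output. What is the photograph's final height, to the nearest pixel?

1265 px

First fit — 2.39:1 into 4248×2832 spans the width: 4248.00 × 1777.41.
Second fit — the 3×2 canvas into 4704×2016 spans the height: 3024.00 × 2016.00 (×0.7119 from 4248×2832).
The photograph scales with it: height 1777.41 × 0.7119 ≈ 1265.27.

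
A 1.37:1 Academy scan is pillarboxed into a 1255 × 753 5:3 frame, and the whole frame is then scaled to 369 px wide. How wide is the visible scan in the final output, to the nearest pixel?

In the 1255×753 frame the scan fills the height: width = 753 × 1.370 ≈ 1031.61 px.
The frame scales by 369/1255 = 0.2940; 1031.61 × 0.2940 ≈ 303.32 px.

303 px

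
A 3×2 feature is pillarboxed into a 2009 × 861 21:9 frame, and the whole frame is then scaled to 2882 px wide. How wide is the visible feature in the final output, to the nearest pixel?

1853 px

Fitted into 2009×861, the feature spans the height; its width is 861 × 3/2 ≈ 1291.50 px.
Resizing to 2882 px wide multiplies everything by 1.4345: 1291.50 → 1852.71 px.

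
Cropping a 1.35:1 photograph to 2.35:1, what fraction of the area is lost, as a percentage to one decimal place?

42.6%

The width stays; only height is cut (since 2.35:1 is wider than 1.35:1).
Area ratio = (1.350)/(2.350) = 57.45%; the remaining 42.55% is cropped out.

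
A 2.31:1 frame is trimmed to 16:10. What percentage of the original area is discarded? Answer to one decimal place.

30.7%

Going from 2.31:1 to 16:10 means cutting width while keeping height.
Fraction kept = (1.600)/(2.310) ≈ 69.26%, so 30.74% is lost.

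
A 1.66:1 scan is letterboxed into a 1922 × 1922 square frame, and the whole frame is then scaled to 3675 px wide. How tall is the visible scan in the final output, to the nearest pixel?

At 1922×1922 the scan is width-limited, so height = 1922 / 1.660 ≈ 1157.83 px.
Scaling 1922 → 3675 is ×1.9121, so the height becomes 1157.83 × 1.9121 ≈ 2213.86 px.

2214 px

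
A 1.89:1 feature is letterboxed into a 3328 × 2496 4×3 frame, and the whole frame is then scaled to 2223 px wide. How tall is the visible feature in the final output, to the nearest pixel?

Fitted into 3328×2496, the feature spans the width; its height is 3328 / 1.890 ≈ 1760.85 px.
Resizing to 2223 px wide multiplies everything by 0.6680: 1760.85 → 1176.19 px.

1176 px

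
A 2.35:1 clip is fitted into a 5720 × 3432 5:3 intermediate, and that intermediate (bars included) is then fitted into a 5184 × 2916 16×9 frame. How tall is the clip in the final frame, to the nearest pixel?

Inside the 5720×3432 canvas the clip is width-limited at 5720.00 × 2434.04.
5:3 in 5184×2916: fills the height, so the intermediate becomes 4860.00 × 2916.00 — a scale of ×0.8497.
The clip scales with it: height 2434.04 × 0.8497 ≈ 2068.09.

2068 px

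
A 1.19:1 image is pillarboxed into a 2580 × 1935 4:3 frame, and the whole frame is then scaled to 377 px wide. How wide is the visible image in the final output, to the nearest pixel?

336 px

In the 2580×1935 frame the image fills the height: width = 1935 × 1.190 ≈ 2302.65 px.
The frame scales by 377/2580 = 0.1461; 2302.65 × 0.1461 ≈ 336.47 px.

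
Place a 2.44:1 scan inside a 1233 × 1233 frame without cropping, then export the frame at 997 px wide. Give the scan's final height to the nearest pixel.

409 px

At 1233×1233 the scan is width-limited, so height = 1233 / 2.440 ≈ 505.33 px.
Resizing to 997 px wide multiplies everything by 0.8086: 505.33 → 408.61 px.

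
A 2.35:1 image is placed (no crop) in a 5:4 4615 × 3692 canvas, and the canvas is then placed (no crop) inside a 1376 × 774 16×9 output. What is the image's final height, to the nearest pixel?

2.35:1 in 4615×3692: fills the width, so the image is 4615.00 × 1963.83.
Second fit — the 5:4 canvas into 1376×774 spans the height: 967.50 × 774.00 (×0.2096 from 4615×3692).
Applying the same ×0.2096: 1963.83 → 411.70.

412 px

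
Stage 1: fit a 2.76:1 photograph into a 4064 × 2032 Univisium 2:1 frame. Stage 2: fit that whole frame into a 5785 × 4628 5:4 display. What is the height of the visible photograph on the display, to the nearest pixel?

Inside the 4064×2032 canvas the photograph is width-limited at 4064.00 × 1472.46.
The Univisium 2:1 canvas is width-limited in 5785×4628, giving 5785.00 × 2892.50; scale factor 1.4235.
The photograph scales with it: height 1472.46 × 1.4235 ≈ 2096.01.

2096 px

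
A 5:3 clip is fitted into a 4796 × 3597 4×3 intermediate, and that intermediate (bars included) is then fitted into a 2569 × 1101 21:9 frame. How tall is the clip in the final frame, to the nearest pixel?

First fit — 5:3 into 4796×3597 spans the width: 4796.00 × 2877.60.
Second fit — the 4×3 canvas into 2569×1101 spans the height: 1468.00 × 1101.00 (×0.3061 from 4796×3597).
Applying the same ×0.3061: 2877.60 → 880.80.

881 px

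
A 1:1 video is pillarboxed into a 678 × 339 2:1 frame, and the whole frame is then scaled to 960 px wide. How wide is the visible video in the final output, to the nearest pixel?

Fitted into 678×339, the video spans the height; its width is 339 × 1/1 ≈ 339.00 px.
Scaling 678 → 960 is ×1.4159, so the width becomes 339.00 × 1.4159 ≈ 480.00 px.

480 px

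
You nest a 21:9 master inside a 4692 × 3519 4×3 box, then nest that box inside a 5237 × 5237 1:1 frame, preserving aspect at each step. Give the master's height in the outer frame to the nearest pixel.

Inside the 4692×3519 canvas the master is width-limited at 4692.00 × 2010.86.
4×3 in 5237×5237: fills the width, so the intermediate becomes 5237.00 × 3927.75 — a scale of ×1.1162.
The master scales with it: height 2010.86 × 1.1162 ≈ 2244.43.

2244 px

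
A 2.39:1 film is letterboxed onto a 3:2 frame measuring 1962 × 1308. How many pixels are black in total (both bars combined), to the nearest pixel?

Since 2.390 > 1.500, the film is width-limited.
Content height = 1962 / 2.390 ≈ 820.9205 px.
Black = 1308 − 820.9205 = 487.0795 px.
That's 487.0795 × 1962 ≈ 955650 black pixels.

955650 pixels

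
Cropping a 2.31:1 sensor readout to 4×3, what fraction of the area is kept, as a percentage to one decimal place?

4×3 is narrower than 2.31:1, so the crop keeps the full height and trims the width.
Area ratio = (1.333)/(2.310) = 57.72% retained.

57.7%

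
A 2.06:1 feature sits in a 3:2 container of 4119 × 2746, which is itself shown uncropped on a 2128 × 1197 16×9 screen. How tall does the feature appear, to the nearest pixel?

Inside the 4119×2746 canvas the feature is width-limited at 4119.00 × 1999.51.
The 3:2 canvas is height-limited in 2128×1197, giving 1795.50 × 1197.00; scale factor 0.4359.
Applying the same ×0.4359: 1999.51 → 871.60.

872 px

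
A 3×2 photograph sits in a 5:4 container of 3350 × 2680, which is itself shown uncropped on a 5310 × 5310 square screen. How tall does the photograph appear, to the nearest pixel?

3540 px

3×2 in 3350×2680: fills the width, so the photograph is 3350.00 × 2233.33.
5:4 in 5310×5310: fills the width, so the intermediate becomes 5310.00 × 4248.00 — a scale of ×1.5851.
The photograph scales with it: height 2233.33 × 1.5851 ≈ 3540.00.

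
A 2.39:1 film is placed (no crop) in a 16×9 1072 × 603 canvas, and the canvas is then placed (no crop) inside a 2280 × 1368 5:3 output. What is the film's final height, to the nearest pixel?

Inside the 1072×603 canvas the film is width-limited at 1072.00 × 448.54.
Second fit — the 16×9 canvas into 2280×1368 spans the width: 2280.00 × 1282.50 (×2.1269 from 1072×603).
So the film's height is 448.54 × 2.1269 ≈ 953.97.

954 px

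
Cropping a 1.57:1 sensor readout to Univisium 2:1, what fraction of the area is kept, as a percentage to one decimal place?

78.5%

Going from 1.57:1 to Univisium 2:1 means cutting height while keeping width.
(1.570)/(2.000) ≈ 0.785 of the area survives.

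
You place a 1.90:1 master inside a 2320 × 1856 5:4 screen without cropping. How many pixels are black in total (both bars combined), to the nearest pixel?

1473078 pixels

1.90:1 (1.900) > 5:4 (1.250), so the master fills the width.
The master is 2320 / 1.900 ≈ 1221.0526 px tall.
1856 − 1221.0526 = 634.9474 px of bars.
Across the 2320-px span: 634.9474 × 2320 ≈ 1473078 px.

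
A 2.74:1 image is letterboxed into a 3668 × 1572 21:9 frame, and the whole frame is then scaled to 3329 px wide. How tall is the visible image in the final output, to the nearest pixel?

1215 px

In the 3668×1572 frame the image fills the width: height = 3668 / 2.740 ≈ 1338.69 px.
Scaling 3668 → 3329 is ×0.9076, so the height becomes 1338.69 × 0.9076 ≈ 1214.96 px.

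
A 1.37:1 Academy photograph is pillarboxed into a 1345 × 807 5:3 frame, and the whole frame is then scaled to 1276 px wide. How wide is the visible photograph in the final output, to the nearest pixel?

Fitted into 1345×807, the photograph spans the height; its width is 807 × 1.370 ≈ 1105.59 px.
The frame scales by 1276/1345 = 0.9487; 1105.59 × 0.9487 ≈ 1048.87 px.

1049 px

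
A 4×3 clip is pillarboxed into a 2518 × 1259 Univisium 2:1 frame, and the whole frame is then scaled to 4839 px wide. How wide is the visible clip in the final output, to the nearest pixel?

3226 px

In the 2518×1259 frame the clip fills the height: width = 1259 × 4/3 ≈ 1678.67 px.
Resizing to 4839 px wide multiplies everything by 1.9218: 1678.67 → 3226.00 px.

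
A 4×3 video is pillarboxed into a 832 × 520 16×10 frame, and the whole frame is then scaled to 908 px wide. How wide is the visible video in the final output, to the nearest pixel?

At 832×520 the video is height-limited, so width = 520 × 4/3 ≈ 693.33 px.
The frame scales by 908/832 = 1.0913; 693.33 × 1.0913 ≈ 756.67 px.

757 px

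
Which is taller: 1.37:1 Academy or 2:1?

1.37 and 2; 2 > 1.37. The smaller width-to-height ratio is the taller frame.

1.37:1 Academy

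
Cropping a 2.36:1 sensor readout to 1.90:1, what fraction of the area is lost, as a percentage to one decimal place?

19.5%

Going from 2.36:1 to 1.90:1 means cutting width while keeping height.
Area ratio = (1.900)/(2.360) = 80.51%; the remaining 19.49% is cropped out.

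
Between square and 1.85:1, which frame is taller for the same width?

square

square = 1 and 1.85; 1.85 > 1. The smaller width-to-height ratio is the taller frame.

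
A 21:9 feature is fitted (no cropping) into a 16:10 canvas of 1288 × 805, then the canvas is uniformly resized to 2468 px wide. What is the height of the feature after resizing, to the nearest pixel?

In the 1288×805 frame the feature fills the width: height = 1288 × 9/21 ≈ 552.00 px.
The frame scales by 2468/1288 = 1.9161; 552.00 × 1.9161 ≈ 1057.71 px.

1058 px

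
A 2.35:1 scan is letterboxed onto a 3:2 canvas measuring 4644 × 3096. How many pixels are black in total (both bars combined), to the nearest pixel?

5200490 pixels

2.35:1 is wider than 3:2, so it spans the full width.
That makes the image 1976.1702 px tall (4644 / 2.350).
Leftover height: 3096 − 1976.1702 = 1119.8298 px.
Across the 4644-px span: 1119.8298 × 4644 ≈ 5200490 px.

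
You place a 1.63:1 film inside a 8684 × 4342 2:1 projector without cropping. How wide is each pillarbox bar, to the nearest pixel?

803 px

Since 1.630 < 2.000, the film is height-limited.
Content width = 4342 × 1.630 ≈ 7077.46 px.
Black = 8684 − 7077.46 = 1606.54 px, or 803.27 per bar.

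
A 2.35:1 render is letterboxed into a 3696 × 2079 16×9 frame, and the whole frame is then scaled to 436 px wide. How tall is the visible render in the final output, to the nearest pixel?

At 3696×2079 the render is width-limited, so height = 3696 / 2.350 ≈ 1572.77 px.
The frame scales by 436/3696 = 0.1180; 1572.77 × 0.1180 ≈ 185.53 px.

186 px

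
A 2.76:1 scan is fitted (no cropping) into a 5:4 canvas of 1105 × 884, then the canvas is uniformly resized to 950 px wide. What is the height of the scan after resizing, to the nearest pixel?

At 1105×884 the scan is width-limited, so height = 1105 / 2.760 ≈ 400.36 px.
Scaling 1105 → 950 is ×0.8597, so the height becomes 400.36 × 0.8597 ≈ 344.20 px.

344 px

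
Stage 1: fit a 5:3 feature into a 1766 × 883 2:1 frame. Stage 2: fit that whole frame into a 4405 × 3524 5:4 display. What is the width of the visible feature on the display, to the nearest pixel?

3671 px

First fit — 5:3 into 1766×883 spans the height: 1471.67 × 883.00.
2:1 in 4405×3524: fills the width, so the intermediate becomes 4405.00 × 2202.50 — a scale of ×2.4943.
The feature scales with it: width 1471.67 × 2.4943 ≈ 3670.83.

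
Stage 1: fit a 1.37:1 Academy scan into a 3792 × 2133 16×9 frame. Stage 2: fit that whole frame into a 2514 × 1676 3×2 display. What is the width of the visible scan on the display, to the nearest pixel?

1937 px

First fit — 1.37:1 Academy into 3792×2133 spans the height: 2922.21 × 2133.00.
Second fit — the 16×9 canvas into 2514×1676 spans the width: 2514.00 × 1414.12 (×0.6630 from 3792×2133).
Applying the same ×0.6630: 2922.21 → 1937.35.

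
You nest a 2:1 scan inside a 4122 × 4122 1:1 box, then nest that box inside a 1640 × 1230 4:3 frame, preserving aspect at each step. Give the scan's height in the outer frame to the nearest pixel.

615 px

First fit — 2:1 into 4122×4122 spans the width: 4122.00 × 2061.00.
The 1:1 canvas is height-limited in 1640×1230, giving 1230.00 × 1230.00; scale factor 0.2984.
So the scan's height is 2061.00 × 0.2984 ≈ 615.00.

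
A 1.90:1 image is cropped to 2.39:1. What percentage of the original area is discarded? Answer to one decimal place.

20.5%

The width stays; only height is cut (since 2.39:1 is wider than 1.90:1).
(1.900)/(2.390) ≈ 0.795 of the area survives, leaving 20.50% discarded.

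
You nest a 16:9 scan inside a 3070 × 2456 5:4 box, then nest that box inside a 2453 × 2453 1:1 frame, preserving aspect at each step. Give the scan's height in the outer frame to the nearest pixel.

First fit — 16:9 into 3070×2456 spans the width: 3070.00 × 1726.88.
The 5:4 canvas is width-limited in 2453×2453, giving 2453.00 × 1962.40; scale factor 0.7990.
The scan scales with it: height 1726.88 × 0.7990 ≈ 1379.81.

1380 px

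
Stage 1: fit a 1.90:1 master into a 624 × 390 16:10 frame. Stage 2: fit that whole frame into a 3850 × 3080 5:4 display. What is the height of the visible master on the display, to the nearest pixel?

2026 px

Inside the 624×390 canvas the master is width-limited at 624.00 × 328.42.
The 16:10 canvas is width-limited in 3850×3080, giving 3850.00 × 2406.25; scale factor 6.1699.
The master scales with it: height 328.42 × 6.1699 ≈ 2026.32.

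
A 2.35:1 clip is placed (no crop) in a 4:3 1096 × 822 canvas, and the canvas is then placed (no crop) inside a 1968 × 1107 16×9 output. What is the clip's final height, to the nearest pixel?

Inside the 1096×822 canvas the clip is width-limited at 1096.00 × 466.38.
Second fit — the 4:3 canvas into 1968×1107 spans the height: 1476.00 × 1107.00 (×1.3467 from 1096×822).
Applying the same ×1.3467: 466.38 → 628.09.

628 px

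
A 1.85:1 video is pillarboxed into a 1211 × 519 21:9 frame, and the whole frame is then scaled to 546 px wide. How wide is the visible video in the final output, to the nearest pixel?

433 px

At 1211×519 the video is height-limited, so width = 519 × 1.850 ≈ 960.15 px.
Scaling 1211 → 546 is ×0.4509, so the width becomes 960.15 × 0.4509 ≈ 432.90 px.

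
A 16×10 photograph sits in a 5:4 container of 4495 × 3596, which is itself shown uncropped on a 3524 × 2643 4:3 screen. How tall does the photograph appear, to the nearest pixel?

2065 px

First fit — 16×10 into 4495×3596 spans the width: 4495.00 × 2809.38.
Second fit — the 5:4 canvas into 3524×2643 spans the height: 3303.75 × 2643.00 (×0.7350 from 4495×3596).
So the photograph's height is 2809.38 × 0.7350 ≈ 2064.84.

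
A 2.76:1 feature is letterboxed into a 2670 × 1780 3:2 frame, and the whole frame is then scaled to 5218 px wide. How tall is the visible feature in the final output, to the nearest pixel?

At 2670×1780 the feature is width-limited, so height = 2670 / 2.760 ≈ 967.39 px.
Scaling 2670 → 5218 is ×1.9543, so the height becomes 967.39 × 1.9543 ≈ 1890.58 px.

1891 px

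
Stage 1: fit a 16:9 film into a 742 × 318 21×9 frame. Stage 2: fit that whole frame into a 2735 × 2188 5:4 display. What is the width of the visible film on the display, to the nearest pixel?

First fit — 16:9 into 742×318 spans the height: 565.33 × 318.00.
Second fit — the 21×9 canvas into 2735×2188 spans the width: 2735.00 × 1172.14 (×3.6860 from 742×318).
So the film's width is 565.33 × 3.6860 ≈ 2083.81.

2084 px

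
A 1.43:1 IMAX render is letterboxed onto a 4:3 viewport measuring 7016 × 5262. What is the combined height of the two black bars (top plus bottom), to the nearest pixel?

Since 1.430 > 1.333, the render is width-limited.
The render is 7016 / 1.430 ≈ 4906.29 px tall.
Leftover height: 5262 − 4906.29 = 355.71 px.

356 px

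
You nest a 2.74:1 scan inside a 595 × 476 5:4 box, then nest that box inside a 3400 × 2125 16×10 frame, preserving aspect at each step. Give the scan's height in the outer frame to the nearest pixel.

969 px

First fit — 2.74:1 into 595×476 spans the width: 595.00 × 217.15.
5:4 in 3400×2125: fills the height, so the intermediate becomes 2656.25 × 2125.00 — a scale of ×4.4643.
So the scan's height is 217.15 × 4.4643 ≈ 969.43.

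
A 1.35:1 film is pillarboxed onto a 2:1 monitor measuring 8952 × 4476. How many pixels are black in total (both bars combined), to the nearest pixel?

13022474 pixels

1.35:1 (1.350) < 2:1 (2.000), so the film fills the height.
Content width = 4476 × 1.350 ≈ 6042.6000 px.
Black = 8952 − 6042.6000 = 2909.4000 px.
Across the 4476-px span: 2909.4000 × 4476 ≈ 13022474 px.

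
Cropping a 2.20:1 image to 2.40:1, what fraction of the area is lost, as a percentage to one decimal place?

8.3%

Going from 2.20:1 to 2.40:1 means cutting height while keeping width.
(2.200)/(2.400) ≈ 0.917 of the area survives, leaving 8.33% discarded.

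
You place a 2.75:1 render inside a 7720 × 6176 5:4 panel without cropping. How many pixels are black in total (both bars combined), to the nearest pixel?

Since 2.750 > 1.250, the render is width-limited.
The render is 7720 / 2.750 ≈ 2807.2727 px tall.
Leftover height: 6176 − 2807.2727 = 3368.7273 px.
That's 3368.7273 × 7720 ≈ 26006575 black pixels.

26006575 pixels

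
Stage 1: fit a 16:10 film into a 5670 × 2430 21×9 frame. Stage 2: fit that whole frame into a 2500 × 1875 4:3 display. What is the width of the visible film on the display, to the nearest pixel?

First fit — 16:10 into 5670×2430 spans the height: 3888.00 × 2430.00.
Second fit — the 21×9 canvas into 2500×1875 spans the width: 2500.00 × 1071.43 (×0.4409 from 5670×2430).
Applying the same ×0.4409: 3888.00 → 1714.29.

1714 px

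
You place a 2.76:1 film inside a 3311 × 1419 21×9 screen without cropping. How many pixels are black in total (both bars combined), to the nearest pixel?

2.76:1 (2.760) > 21×9 (2.333), so the film fills the width.
Content height = 3311 / 2.760 ≈ 1199.6377 px.
Leftover height: 1419 − 1199.6377 = 219.3623 px.
That's 219.3623 × 3311 ≈ 726309 black pixels.

726309 pixels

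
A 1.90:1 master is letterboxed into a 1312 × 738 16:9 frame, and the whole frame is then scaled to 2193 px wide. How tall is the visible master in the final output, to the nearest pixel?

1154 px

In the 1312×738 frame the master fills the width: height = 1312 / 1.900 ≈ 690.53 px.
Resizing to 2193 px wide multiplies everything by 1.6715: 690.53 → 1154.21 px.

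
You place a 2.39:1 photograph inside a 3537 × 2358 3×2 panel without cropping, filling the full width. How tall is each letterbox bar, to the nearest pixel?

439 px

Content height = 3537 / 2.390 ≈ 1479.92 px.
Black = 2358 − 1479.92 = 878.08 px, or 439.04 per bar.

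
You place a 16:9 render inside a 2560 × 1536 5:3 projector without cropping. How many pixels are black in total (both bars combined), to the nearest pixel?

Since 1.778 > 1.667, the render is width-limited.
That makes the image 1440.0000 px tall (2560 × 9/16).
1536 − 1440.0000 = 96.0000 px of bars.
Bar area = 96.0000 × 2560 ≈ 245760 px.

245760 pixels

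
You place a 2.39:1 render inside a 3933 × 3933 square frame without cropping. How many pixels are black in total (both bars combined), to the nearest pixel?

8996318 pixels

Since 2.390 > 1.000, the render is width-limited.
The render is 3933 / 2.390 ≈ 1645.6067 px tall.
3933 − 1645.6067 = 2287.3933 px of bars.
That's 2287.3933 × 3933 ≈ 8996318 black pixels.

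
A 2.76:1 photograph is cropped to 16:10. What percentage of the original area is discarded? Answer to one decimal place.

16:10 is narrower than 2.76:1, so the crop keeps the full height and trims the width.
Fraction kept = (1.600)/(2.760) ≈ 57.97%, so 42.03% is lost.

42.0%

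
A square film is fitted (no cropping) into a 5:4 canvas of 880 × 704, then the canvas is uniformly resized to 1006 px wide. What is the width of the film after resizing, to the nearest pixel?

805 px

Fitted into 880×704, the film spans the height; its width is 704 × 1/1 ≈ 704.00 px.
The frame scales by 1006/880 = 1.1432; 704.00 × 1.1432 ≈ 804.80 px.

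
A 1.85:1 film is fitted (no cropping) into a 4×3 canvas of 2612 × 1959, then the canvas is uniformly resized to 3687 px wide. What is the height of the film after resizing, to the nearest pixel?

1993 px

In the 2612×1959 frame the film fills the width: height = 2612 / 1.850 ≈ 1411.89 px.
The frame scales by 3687/2612 = 1.4116; 1411.89 × 1.4116 ≈ 1992.97 px.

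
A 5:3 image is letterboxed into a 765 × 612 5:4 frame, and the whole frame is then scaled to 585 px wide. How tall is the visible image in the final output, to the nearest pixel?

In the 765×612 frame the image fills the width: height = 765 × 3/5 ≈ 459.00 px.
Resizing to 585 px wide multiplies everything by 0.7647: 459.00 → 351.00 px.

351 px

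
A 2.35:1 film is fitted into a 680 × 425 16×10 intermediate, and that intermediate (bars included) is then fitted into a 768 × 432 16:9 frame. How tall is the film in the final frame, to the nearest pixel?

294 px

2.35:1 in 680×425: fills the width, so the film is 680.00 × 289.36.
16×10 in 768×432: fills the height, so the intermediate becomes 691.20 × 432.00 — a scale of ×1.0165.
Applying the same ×1.0165: 289.36 → 294.13.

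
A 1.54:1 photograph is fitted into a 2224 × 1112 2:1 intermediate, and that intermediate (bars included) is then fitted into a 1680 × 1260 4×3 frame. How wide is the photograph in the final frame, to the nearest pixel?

1.54:1 in 2224×1112: fills the height, so the photograph is 1712.48 × 1112.00.
The 2:1 canvas is width-limited in 1680×1260, giving 1680.00 × 840.00; scale factor 0.7554.
The photograph scales with it: width 1712.48 × 0.7554 ≈ 1293.60.

1294 px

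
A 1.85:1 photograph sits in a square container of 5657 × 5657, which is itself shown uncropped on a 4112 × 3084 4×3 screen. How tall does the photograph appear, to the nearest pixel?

1667 px

Inside the 5657×5657 canvas the photograph is width-limited at 5657.00 × 3057.84.
The square canvas is height-limited in 4112×3084, giving 3084.00 × 3084.00; scale factor 0.5452.
Applying the same ×0.5452: 3057.84 → 1667.03.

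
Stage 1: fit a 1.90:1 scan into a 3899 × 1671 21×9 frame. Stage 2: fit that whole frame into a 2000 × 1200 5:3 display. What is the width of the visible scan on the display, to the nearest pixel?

1629 px

First fit — 1.90:1 into 3899×1671 spans the height: 3174.90 × 1671.00.
21×9 in 2000×1200: fills the width, so the intermediate becomes 2000.00 × 857.14 — a scale of ×0.5130.
The scan scales with it: width 3174.90 × 0.5130 ≈ 1628.57.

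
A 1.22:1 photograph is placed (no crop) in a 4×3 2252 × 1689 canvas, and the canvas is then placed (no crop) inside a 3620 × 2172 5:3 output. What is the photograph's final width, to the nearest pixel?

2650 px

First fit — 1.22:1 into 2252×1689 spans the height: 2060.58 × 1689.00.
4×3 in 3620×2172: fills the height, so the intermediate becomes 2896.00 × 2172.00 — a scale of ×1.2860.
The photograph scales with it: width 2060.58 × 1.2860 ≈ 2649.84.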